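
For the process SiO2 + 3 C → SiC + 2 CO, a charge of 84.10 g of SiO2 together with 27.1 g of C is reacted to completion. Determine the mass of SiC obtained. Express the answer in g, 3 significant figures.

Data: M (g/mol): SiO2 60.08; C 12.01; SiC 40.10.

30.2 g

n(SiO2) = 84.10 / 60.08 = 1.400 mol
n(C) = 27.10 / 12.01 = 2.256 mol
n/ν → SiO2: 1.400, C: 0.7520; C is limiting.
n(SiC) = (1/3) × 2.256 = 0.7520 mol
mass = 0.7520 × 40.10 = 30.16 g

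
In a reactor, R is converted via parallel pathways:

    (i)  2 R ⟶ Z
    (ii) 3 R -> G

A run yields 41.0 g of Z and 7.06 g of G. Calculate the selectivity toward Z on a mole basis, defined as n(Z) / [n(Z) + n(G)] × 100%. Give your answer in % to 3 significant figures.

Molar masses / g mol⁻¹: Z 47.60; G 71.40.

89.7 %

n(Z) = 41.0 / 47.60 = 0.8613 mol
n(G) = 7.06 / 71.40 = 0.09888 mol
selectivity = 0.8613/(0.8613+0.09888) × 100 = 89.70 %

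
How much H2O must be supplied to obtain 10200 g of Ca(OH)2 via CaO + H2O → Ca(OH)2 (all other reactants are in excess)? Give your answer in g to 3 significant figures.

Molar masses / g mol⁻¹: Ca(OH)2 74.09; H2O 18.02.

2480 g

n(Ca(OH)2) = 10200 / 74.09 = 137.7 mol
n(H2O) = (1/1) × 137.7 = 137.7 mol
mass = 137.7 × 18.02 = 2481 g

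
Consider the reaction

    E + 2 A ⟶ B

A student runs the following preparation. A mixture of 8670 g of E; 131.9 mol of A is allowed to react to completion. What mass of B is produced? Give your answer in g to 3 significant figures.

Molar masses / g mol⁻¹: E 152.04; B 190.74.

n(E) = 8670 / 152.04 = 57.02 mol
n(A) = 131.9 mol
n/ν → E: 57.02, A: 65.95; E is limiting.
n(B) = (1/1) × 57.02 = 57.02 mol
mass = 57.02 × 190.74 = 10880 g

10900 g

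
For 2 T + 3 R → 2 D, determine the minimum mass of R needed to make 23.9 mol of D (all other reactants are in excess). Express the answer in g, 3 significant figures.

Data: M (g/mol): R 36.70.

n(D) = 23.90 mol
n(R) = (3/2) × 23.90 = 35.85 mol
mass = 35.85 × 36.70 = 1316 g

1320 g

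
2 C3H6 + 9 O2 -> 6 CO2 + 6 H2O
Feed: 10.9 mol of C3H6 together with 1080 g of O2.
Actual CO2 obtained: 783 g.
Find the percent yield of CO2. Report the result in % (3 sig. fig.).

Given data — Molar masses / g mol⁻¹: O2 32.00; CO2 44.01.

79.1 %

n(C3H6) = 10.90 mol
n(O2) = 1080 / 32.00 = 33.75 mol
n/ν for C3H6 = 10.90/2 = 5.450
n/ν for O2 = 33.75/9 = 3.750
Smallest n/ν is O2 → limiting reagent.
theoretical n(CO2) = (6/9) × 33.75 = 22.50 mol → 990.2 g
% yield = 783 / 990.2 × 100 = 79.07 %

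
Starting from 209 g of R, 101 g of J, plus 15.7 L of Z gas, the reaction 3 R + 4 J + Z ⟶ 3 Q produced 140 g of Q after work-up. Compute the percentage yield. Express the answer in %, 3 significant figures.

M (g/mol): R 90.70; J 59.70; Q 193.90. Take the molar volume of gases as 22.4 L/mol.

56.9 %

n(R) = 209.0 / 90.70 = 2.304 mol
n(J) = 101.0 / 59.70 = 1.692 mol
n(Z) = 15.70 / 22.4 = 0.7009 mol
n/ν for R = 2.304/3 = 0.7680
n/ν for J = 1.692/4 = 0.4230
n/ν for Z = 0.7009/1 = 0.7009
Smallest n/ν is J → limiting reagent.
theoretical n(Q) = (3/4) × 1.692 = 1.269 mol → 246.1 g
% yield = 140 / 246.1 × 100 = 56.89 %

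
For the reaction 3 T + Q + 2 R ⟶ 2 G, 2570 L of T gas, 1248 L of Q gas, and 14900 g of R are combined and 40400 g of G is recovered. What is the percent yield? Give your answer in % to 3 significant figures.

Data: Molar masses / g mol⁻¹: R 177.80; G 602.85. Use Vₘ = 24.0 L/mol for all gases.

n(T) = 2570 / 24.0 = 107.1 mol
n(Q) = 1248 / 24.0 = 52.00 mol
n(R) = 14900 / 177.80 = 83.80 mol
n/ν for T = 107.1/3 = 35.70
n/ν for Q = 52.00/1 = 52.00
n/ν for R = 83.80/2 = 41.90
Smallest n/ν is T → limiting reagent.
theoretical n(G) = (2/3) × 107.1 = 71.40 mol → 43040 g
% yield = 40400 / 43040 × 100 = 93.87 %

93.9 %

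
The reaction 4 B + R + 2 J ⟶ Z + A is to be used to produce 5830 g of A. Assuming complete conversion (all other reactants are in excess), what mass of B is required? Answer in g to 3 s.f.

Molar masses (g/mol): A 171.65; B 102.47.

13900 g

n(A) = 5830 / 171.65 = 33.96 mol
n(B) = (4/1) × 33.96 = 135.8 mol
mass = 135.8 × 102.47 = 13920 g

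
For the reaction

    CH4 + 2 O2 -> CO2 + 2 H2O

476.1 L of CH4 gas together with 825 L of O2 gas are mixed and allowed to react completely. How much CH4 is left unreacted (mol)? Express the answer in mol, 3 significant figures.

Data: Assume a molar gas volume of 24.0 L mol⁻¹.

n(CH4) = 476.1 / 24.0 = 19.84 mol
n(O2) = 825.0 / 24.0 = 34.38 mol
n/ν for CH4 = 19.84/1 = 19.84
n/ν for O2 = 34.38/2 = 17.19
Smallest n/ν is O2 → limiting reagent.
CH4 consumed = (1/2) × 34.38 = 17.19 mol
CH4 remaining = 19.84 − 17.19 = 2.650 mol

2.65 mol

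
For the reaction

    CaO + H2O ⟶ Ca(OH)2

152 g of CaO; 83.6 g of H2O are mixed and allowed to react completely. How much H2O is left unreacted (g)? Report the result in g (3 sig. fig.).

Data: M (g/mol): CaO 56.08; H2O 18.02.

n(CaO) = 152.0 / 56.08 = 2.710 mol
n(H2O) = 83.60 / 18.02 = 4.639 mol
n/ν → CaO: 2.710, H2O: 4.639; CaO is limiting.
H2O consumed = (1/1) × 2.710 = 2.710 mol
H2O remaining = 4.639 − 2.710 = 1.929 mol
mass = 1.929 × 18.02 = 34.76 g

34.8 g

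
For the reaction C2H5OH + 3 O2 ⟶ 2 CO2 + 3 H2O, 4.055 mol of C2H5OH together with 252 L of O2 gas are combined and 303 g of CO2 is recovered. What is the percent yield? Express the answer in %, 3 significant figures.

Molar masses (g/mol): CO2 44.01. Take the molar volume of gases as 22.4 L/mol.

91.8 %

n(C2H5OH) = 4.055 mol
n(O2) = 252.0 / 22.4 = 11.25 mol
n/ν → C2H5OH: 4.055, O2: 3.750; O2 is limiting.
theoretical n(CO2) = (2/3) × 11.25 = 7.500 mol → 330.1 g
% yield = 303 / 330.1 × 100 = 91.79 %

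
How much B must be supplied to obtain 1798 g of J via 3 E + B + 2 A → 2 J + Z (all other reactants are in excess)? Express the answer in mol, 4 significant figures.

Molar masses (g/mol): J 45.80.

n(J) = 1798 / 45.80 = 39.26 mol
n(B) = (1/2) × 39.26 = 19.63 mol

19.63 mol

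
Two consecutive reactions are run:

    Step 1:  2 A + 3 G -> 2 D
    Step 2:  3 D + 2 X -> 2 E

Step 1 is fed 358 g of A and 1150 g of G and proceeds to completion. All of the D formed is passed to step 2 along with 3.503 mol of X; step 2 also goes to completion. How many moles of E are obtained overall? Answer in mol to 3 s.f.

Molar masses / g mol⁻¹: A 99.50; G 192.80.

2.40 mol

Step 1:
n(A) = 358.0 / 99.50 = 3.598 mol
n(G) = 1150 / 192.80 = 5.965 mol
n/ν → A: 1.799, G: 1.988; A is limiting.
n(D) produced = (2/2) × 3.598 = 3.598 mol
Step 2:
n(D) available = 3.598 mol
n(X) = 3.503 mol
n/ν → D: 1.199, X: 1.752; D is limiting.
n(E) = (2/3) × 3.598 = 2.399 mol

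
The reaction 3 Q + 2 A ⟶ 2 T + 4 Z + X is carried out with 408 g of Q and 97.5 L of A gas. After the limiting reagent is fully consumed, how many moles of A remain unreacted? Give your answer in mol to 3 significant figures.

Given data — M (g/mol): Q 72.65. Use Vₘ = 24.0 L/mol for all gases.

n(Q) = 408.0 / 72.65 = 5.616 mol
n(A) = 97.50 / 24.0 = 4.063 mol
n/ν for Q = 5.616/3 = 1.872
n/ν for A = 4.063/2 = 2.032
Smallest n/ν is Q → limiting reagent.
A consumed = (2/3) × 5.616 = 3.744 mol
A remaining = 4.063 − 3.744 = 0.3190 mol

0.319 mol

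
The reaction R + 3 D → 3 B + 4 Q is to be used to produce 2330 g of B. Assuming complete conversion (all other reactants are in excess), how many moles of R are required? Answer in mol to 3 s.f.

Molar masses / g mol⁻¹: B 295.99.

n(B) = 2330 / 295.99 = 7.872 mol
n(R) = (1/3) × 7.872 = 2.624 mol

2.62 mol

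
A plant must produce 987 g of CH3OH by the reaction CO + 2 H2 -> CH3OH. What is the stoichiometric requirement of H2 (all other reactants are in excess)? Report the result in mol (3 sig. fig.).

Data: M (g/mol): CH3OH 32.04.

61.6 mol

n(CH3OH) = 987 / 32.04 = 30.81 mol
n(H2) = (2/1) × 30.81 = 61.62 mol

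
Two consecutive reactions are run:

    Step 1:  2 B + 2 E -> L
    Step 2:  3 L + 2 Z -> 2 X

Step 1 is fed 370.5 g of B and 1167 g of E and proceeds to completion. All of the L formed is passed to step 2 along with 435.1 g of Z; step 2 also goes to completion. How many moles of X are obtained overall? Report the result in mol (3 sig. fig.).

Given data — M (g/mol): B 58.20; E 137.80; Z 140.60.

2.12 mol

Step 1:
n(B) = 370.5 / 58.20 = 6.366 mol
n(E) = 1167 / 137.80 = 8.469 mol
n/ν → B: 3.183, E: 4.235; B is limiting.
n(L) produced = (1/2) × 6.366 = 3.183 mol
Step 2:
n(L) available = 3.183 mol
n(Z) = 435.1 / 140.60 = 3.095 mol
n/ν → L: 1.061, Z: 1.548; L is limiting.
n(X) = (2/3) × 3.183 = 2.122 mol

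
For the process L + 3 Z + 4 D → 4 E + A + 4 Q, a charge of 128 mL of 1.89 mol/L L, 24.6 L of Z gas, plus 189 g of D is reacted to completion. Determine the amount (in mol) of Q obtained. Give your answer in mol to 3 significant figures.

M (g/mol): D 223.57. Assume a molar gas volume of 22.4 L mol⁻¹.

0.845 mol

n(L) = 1.89 × 128.0/1000 = 0.2419 mol
n(Z) = 24.60 / 22.4 = 1.098 mol
n(D) = 189.0 / 223.57 = 0.8454 mol
n/ν for L = 0.2419/1 = 0.2419
n/ν for Z = 1.098/3 = 0.3660
n/ν for D = 0.8454/4 = 0.2114
Smallest n/ν is D → limiting reagent.
n(Q) = (4/4) × 0.8454 = 0.8454 mol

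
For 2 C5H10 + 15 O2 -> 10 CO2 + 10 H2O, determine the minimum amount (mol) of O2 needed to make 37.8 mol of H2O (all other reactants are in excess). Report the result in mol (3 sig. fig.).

56.7 mol

n(H2O) = 37.80 mol
n(O2) = (15/10) × 37.80 = 56.70 mol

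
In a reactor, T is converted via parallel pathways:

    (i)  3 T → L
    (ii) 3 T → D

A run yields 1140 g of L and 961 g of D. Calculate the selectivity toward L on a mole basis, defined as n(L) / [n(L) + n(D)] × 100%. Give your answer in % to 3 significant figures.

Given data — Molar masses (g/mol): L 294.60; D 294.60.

n(L) = 1140 / 294.60 = 3.870 mol
n(D) = 961 / 294.60 = 3.262 mol
selectivity = 3.870/(3.870+3.262) × 100 = 54.26 %

54.3 %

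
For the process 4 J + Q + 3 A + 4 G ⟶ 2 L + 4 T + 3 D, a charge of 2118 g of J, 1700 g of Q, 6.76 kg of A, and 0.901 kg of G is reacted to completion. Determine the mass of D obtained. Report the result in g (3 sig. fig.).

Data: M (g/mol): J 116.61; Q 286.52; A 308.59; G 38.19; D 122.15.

1660 g

n(J) = 2118 / 116.61 = 18.16 mol
n(Q) = 1700 / 286.52 = 5.933 mol
n(A) = 6.760×1000 / 308.59 = 21.91 mol
n(G) = 0.9010×1000 / 38.19 = 23.59 mol
n/ν → J: 4.540, Q: 5.933, A: 7.303, G: 5.898; J is limiting.
n(D) = (3/4) × 18.16 = 13.62 mol
mass = 13.62 × 122.15 = 1664 g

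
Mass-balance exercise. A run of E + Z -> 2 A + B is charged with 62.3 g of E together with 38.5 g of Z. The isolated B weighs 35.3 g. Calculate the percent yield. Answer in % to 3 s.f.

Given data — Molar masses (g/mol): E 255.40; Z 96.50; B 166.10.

n(E) = 62.30 / 255.40 = 0.2439 mol
n(Z) = 38.50 / 96.50 = 0.3990 mol
n/ν for E = 0.2439/1 = 0.2439
n/ν for Z = 0.3990/1 = 0.3990
Smallest n/ν is E → limiting reagent.
theoretical n(B) = (1/1) × 0.2439 = 0.2439 mol → 40.51 g
% yield = 35.3 / 40.51 × 100 = 87.14 %

87.1 %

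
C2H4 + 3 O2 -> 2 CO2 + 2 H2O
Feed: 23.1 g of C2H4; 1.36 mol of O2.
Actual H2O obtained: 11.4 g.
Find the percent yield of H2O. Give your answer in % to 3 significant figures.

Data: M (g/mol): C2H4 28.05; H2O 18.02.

69.8 %

n(C2H4) = 23.10 / 28.05 = 0.8235 mol
n(O2) = 1.360 mol
n/ν → C2H4: 0.8235, O2: 0.4533; O2 is limiting.
theoretical n(H2O) = (2/3) × 1.360 = 0.9067 mol → 16.34 g
% yield = 11.4 / 16.34 × 100 = 69.77 %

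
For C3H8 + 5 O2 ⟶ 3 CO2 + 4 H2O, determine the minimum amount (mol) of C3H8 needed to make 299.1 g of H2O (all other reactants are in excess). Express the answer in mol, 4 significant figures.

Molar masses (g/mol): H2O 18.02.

n(H2O) = 299.1 / 18.02 = 16.60 mol
n(C3H8) = (1/4) × 16.60 = 4.150 mol

4.150 mol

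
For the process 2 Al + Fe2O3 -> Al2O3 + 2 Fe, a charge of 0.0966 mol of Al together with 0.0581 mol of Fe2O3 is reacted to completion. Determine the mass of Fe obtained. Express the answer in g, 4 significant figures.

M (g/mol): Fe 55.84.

5.394 g

n(Al) = 0.09660 mol
n(Fe2O3) = 0.05810 mol
n/ν for Al = 0.09660/2 = 0.04830
n/ν for Fe2O3 = 0.05810/1 = 0.05810
Smallest n/ν is Al → limiting reagent.
n(Fe) = (2/2) × 0.09660 = 0.09660 mol
mass = 0.09660 × 55.84 = 5.394 g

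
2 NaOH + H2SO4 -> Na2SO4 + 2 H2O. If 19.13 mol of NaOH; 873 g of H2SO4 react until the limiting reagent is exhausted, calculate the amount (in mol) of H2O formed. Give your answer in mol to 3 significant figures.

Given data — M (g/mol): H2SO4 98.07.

n(NaOH) = 19.13 mol
n(H2SO4) = 873.0 / 98.07 = 8.902 mol
n/ν for NaOH = 19.13/2 = 9.565
n/ν for H2SO4 = 8.902/1 = 8.902
Smallest n/ν is H2SO4 → limiting reagent.
n(H2O) = (2/1) × 8.902 = 17.80 mol

17.8 mol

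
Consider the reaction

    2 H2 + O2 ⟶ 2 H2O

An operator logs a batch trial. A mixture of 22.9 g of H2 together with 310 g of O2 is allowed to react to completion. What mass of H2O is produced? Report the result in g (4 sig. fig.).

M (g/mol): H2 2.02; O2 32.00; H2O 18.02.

n(H2) = 22.90 / 2.02 = 11.34 mol
n(O2) = 310.0 / 32.00 = 9.688 mol
n/ν for H2 = 11.34/2 = 5.670
n/ν for O2 = 9.688/1 = 9.688
Smallest n/ν is H2 → limiting reagent.
n(H2O) = (2/2) × 11.34 = 11.34 mol
mass = 11.34 × 18.02 = 204.3 g

204.3 g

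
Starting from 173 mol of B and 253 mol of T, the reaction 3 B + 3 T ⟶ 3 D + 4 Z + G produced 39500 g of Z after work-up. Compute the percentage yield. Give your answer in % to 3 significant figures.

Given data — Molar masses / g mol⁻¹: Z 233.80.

n(B) = 173.0 mol
n(T) = 253.0 mol
n/ν → B: 57.67, T: 84.33; B is limiting.
theoretical n(Z) = (4/3) × 173.0 = 230.7 mol → 53940 g
% yield = 39500 / 53940 × 100 = 73.23 %

73.2 %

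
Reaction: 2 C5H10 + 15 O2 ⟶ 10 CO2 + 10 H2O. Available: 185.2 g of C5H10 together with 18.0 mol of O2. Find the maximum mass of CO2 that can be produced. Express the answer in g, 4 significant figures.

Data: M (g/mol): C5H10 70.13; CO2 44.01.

n(C5H10) = 185.2 / 70.13 = 2.641 mol
n(O2) = 18.00 mol
n/ν for C5H10 = 2.641/2 = 1.321
n/ν for O2 = 18.00/15 = 1.200
Smallest n/ν is O2 → limiting reagent.
n(CO2) = (10/15) × 18.00 = 12.00 mol
mass = 12.00 × 44.01 = 528.1 g

528.1 g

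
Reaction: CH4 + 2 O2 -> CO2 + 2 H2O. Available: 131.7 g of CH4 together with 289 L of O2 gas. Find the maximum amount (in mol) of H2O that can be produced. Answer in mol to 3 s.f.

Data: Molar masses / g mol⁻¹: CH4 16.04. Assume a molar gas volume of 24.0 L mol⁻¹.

12.0 mol

n(CH4) = 131.7 / 16.04 = 8.211 mol
n(O2) = 289.0 / 24.0 = 12.04 mol
n/ν for CH4 = 8.211/1 = 8.211
n/ν for O2 = 12.04/2 = 6.020
Smallest n/ν is O2 → limiting reagent.
n(H2O) = (2/2) × 12.04 = 12.04 mol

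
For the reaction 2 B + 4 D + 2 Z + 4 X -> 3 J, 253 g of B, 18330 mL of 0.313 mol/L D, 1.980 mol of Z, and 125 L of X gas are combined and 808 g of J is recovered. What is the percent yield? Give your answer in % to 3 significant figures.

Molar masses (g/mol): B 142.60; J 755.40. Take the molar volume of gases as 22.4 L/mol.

n(B) = 253.0 / 142.60 = 1.774 mol
n(D) = 0.313 × 18330/1000 = 5.737 mol
n(Z) = 1.980 mol
n(X) = 125.0 / 22.4 = 5.580 mol
n/ν for B = 1.774/2 = 0.8870
n/ν for D = 5.737/4 = 1.434
n/ν for Z = 1.980/2 = 0.9900
n/ν for X = 5.580/4 = 1.395
Smallest n/ν is B → limiting reagent.
theoretical n(J) = (3/2) × 1.774 = 2.661 mol → 2010 g
% yield = 808 / 2010 × 100 = 40.20 %

40.2 %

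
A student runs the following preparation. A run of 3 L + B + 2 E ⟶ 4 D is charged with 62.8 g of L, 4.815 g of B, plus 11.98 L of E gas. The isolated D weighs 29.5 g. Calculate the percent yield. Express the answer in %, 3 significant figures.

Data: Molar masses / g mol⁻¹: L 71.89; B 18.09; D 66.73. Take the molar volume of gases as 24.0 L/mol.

44.3 %

n(L) = 62.80 / 71.89 = 0.8736 mol
n(B) = 4.815 / 18.09 = 0.2662 mol
n(E) = 11.98 / 24.0 = 0.4992 mol
n/ν for L = 0.8736/3 = 0.2912
n/ν for B = 0.2662/1 = 0.2662
n/ν for E = 0.4992/2 = 0.2496
Smallest n/ν is E → limiting reagent.
theoretical n(D) = (4/2) × 0.4992 = 0.9984 mol → 66.62 g
% yield = 29.5 / 66.62 × 100 = 44.28 %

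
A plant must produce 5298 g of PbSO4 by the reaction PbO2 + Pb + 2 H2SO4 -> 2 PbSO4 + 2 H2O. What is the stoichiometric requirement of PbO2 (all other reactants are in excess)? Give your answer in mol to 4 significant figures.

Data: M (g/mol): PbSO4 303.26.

8.735 mol

n(PbSO4) = 5298 / 303.26 = 17.47 mol
n(PbO2) = (1/2) × 17.47 = 8.735 mol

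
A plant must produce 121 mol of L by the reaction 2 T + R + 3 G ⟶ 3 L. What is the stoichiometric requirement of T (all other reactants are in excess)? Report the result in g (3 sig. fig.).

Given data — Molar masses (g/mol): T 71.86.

5800 g

n(L) = 121.0 mol
n(T) = (2/3) × 121.0 = 80.67 mol
mass = 80.67 × 71.86 = 5797 g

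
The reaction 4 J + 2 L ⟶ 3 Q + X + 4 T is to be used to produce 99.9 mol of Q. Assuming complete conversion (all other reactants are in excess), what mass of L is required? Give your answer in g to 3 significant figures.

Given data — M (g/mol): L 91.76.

n(Q) = 99.90 mol
n(L) = (2/3) × 99.90 = 66.60 mol
mass = 66.60 × 91.76 = 6111 g

6110 g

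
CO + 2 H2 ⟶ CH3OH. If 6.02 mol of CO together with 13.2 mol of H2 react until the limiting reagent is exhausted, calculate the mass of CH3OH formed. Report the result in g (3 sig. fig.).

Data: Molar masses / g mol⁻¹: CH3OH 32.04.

n(CO) = 6.020 mol
n(H2) = 13.20 mol
n/ν for CO = 6.020/1 = 6.020
n/ν for H2 = 13.20/2 = 6.600
Smallest n/ν is CO → limiting reagent.
n(CH3OH) = (1/1) × 6.020 = 6.020 mol
mass = 6.020 × 32.04 = 192.9 g

193 g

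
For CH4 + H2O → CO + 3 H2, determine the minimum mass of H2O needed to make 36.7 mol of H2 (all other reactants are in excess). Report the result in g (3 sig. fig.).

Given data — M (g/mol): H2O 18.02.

220 g

n(H2) = 36.70 mol
n(H2O) = (1/3) × 36.70 = 12.23 mol
mass = 12.23 × 18.02 = 220.4 g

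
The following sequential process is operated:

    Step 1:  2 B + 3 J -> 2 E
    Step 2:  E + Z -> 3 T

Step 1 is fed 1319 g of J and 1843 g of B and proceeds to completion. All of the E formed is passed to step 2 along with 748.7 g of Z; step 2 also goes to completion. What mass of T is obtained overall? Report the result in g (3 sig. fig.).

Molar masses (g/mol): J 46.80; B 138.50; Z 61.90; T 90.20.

Step 1:
n(J) = 1319 / 46.80 = 28.18 mol
n(B) = 1843 / 138.50 = 13.31 mol
n/ν → J: 9.393, B: 6.655; B is limiting.
n(E) produced = (2/2) × 13.31 = 13.31 mol
Step 2:
n(E) available = 13.31 mol
n(Z) = 748.7 / 61.90 = 12.10 mol
n/ν → E: 13.31, Z: 12.10; Z is limiting.
n(T) = (3/1) × 12.10 = 36.30 mol
mass = 36.30 × 90.20 = 3274 g

3270 g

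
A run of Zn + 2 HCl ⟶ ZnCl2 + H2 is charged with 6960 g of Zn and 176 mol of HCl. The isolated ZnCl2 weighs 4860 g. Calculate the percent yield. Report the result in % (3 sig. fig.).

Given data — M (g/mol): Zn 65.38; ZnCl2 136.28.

n(Zn) = 6960 / 65.38 = 106.5 mol
n(HCl) = 176.0 mol
n/ν → Zn: 106.5, HCl: 88.00; HCl is limiting.
theoretical n(ZnCl2) = (1/2) × 176.0 = 88.00 mol → 11990 g
% yield = 4860 / 11990 × 100 = 40.53 %

40.5 %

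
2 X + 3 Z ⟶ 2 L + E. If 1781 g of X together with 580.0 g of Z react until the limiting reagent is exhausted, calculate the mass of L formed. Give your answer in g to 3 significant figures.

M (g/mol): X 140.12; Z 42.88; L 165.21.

n(X) = 1781 / 140.12 = 12.71 mol
n(Z) = 580.0 / 42.88 = 13.53 mol
n/ν for X = 12.71/2 = 6.355
n/ν for Z = 13.53/3 = 4.510
Smallest n/ν is Z → limiting reagent.
n(L) = (2/3) × 13.53 = 9.020 mol
mass = 9.020 × 165.21 = 1490 g

1490 g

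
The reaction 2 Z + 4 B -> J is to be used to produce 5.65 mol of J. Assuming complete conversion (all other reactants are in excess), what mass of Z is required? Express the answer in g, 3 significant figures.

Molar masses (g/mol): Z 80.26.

907 g

n(J) = 5.650 mol
n(Z) = (2/1) × 5.650 = 11.30 mol
mass = 11.30 × 80.26 = 906.9 g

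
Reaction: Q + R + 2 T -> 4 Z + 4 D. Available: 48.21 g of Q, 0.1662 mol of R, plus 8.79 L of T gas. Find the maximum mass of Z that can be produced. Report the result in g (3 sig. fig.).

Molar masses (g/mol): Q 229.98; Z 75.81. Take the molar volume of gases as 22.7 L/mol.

n(Q) = 48.21 / 229.98 = 0.2096 mol
n(R) = 0.1662 mol
n(T) = 8.790 / 22.7 = 0.3872 mol
n/ν for Q = 0.2096/1 = 0.2096
n/ν for R = 0.1662/1 = 0.1662
n/ν for T = 0.3872/2 = 0.1936
Smallest n/ν is R → limiting reagent.
n(Z) = (4/1) × 0.1662 = 0.6648 mol
mass = 0.6648 × 75.81 = 50.40 g

50.4 g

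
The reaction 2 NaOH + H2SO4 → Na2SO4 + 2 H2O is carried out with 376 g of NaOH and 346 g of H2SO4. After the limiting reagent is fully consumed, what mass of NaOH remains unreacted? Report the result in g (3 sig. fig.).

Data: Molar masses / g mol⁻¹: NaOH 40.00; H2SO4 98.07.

93.8 g

n(NaOH) = 376.0 / 40.00 = 9.400 mol
n(H2SO4) = 346.0 / 98.07 = 3.528 mol
n/ν for NaOH = 9.400/2 = 4.700
n/ν for H2SO4 = 3.528/1 = 3.528
Smallest n/ν is H2SO4 → limiting reagent.
NaOH consumed = (2/1) × 3.528 = 7.056 mol
NaOH remaining = 9.400 − 7.056 = 2.344 mol
mass = 2.344 × 40.00 = 93.76 g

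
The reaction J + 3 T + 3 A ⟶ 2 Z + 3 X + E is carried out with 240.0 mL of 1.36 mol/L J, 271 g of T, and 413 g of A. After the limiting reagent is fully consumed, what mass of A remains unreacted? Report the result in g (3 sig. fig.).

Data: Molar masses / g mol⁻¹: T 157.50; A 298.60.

n(J) = 1.36 × 240.0/1000 = 0.3264 mol
n(T) = 271.0 / 157.50 = 1.721 mol
n(A) = 413.0 / 298.60 = 1.383 mol
n/ν for J = 0.3264/1 = 0.3264
n/ν for T = 1.721/3 = 0.5737
n/ν for A = 1.383/3 = 0.4610
Smallest n/ν is J → limiting reagent.
A consumed = (3/1) × 0.3264 = 0.9792 mol
A remaining = 1.383 − 0.9792 = 0.4038 mol
mass = 0.4038 × 298.60 = 120.6 g

121 g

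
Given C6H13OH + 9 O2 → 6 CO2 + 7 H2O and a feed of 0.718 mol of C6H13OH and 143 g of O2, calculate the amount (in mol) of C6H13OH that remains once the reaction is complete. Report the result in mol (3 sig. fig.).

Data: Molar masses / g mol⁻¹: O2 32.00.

0.221 mol

n(C6H13OH) = 0.7180 mol
n(O2) = 143.0 / 32.00 = 4.469 mol
n/ν for C6H13OH = 0.7180/1 = 0.7180
n/ν for O2 = 4.469/9 = 0.4966
Smallest n/ν is O2 → limiting reagent.
C6H13OH consumed = (1/9) × 4.469 = 0.4966 mol
C6H13OH remaining = 0.7180 − 0.4966 = 0.2214 mol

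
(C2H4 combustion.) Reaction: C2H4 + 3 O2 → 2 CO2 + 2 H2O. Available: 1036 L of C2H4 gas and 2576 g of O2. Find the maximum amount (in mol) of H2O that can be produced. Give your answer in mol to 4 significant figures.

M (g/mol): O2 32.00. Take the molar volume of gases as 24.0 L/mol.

53.67 mol

n(C2H4) = 1036 / 24.0 = 43.17 mol
n(O2) = 2576 / 32.00 = 80.50 mol
n/ν → C2H4: 43.17, O2: 26.83; O2 is limiting.
n(H2O) = (2/3) × 80.50 = 53.67 mol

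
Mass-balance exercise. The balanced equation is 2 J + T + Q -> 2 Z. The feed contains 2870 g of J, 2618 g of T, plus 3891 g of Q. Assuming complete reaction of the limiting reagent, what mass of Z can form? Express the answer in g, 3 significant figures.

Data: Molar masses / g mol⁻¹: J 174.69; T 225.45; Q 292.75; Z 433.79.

n(J) = 2870 / 174.69 = 16.43 mol
n(T) = 2618 / 225.45 = 11.61 mol
n(Q) = 3891 / 292.75 = 13.29 mol
n/ν → J: 8.215, T: 11.61, Q: 13.29; J is limiting.
n(Z) = (2/2) × 16.43 = 16.43 mol
mass = 16.43 × 433.79 = 7127 g

7130 g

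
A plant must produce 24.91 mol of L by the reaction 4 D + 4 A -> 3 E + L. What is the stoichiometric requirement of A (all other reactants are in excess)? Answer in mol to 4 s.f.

n(L) = 24.91 mol
n(A) = (4/1) × 24.91 = 99.64 mol

99.64 mol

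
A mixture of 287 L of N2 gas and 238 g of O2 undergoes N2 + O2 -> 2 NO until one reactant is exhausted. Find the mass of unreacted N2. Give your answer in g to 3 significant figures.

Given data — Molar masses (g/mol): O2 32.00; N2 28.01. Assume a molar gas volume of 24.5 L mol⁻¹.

120 g

n(N2) = 287.0 / 24.5 = 11.71 mol
n(O2) = 238.0 / 32.00 = 7.438 mol
n/ν → N2: 11.71, O2: 7.438; O2 is limiting.
N2 consumed = (1/1) × 7.438 = 7.438 mol
N2 remaining = 11.71 − 7.438 = 4.272 mol
mass = 4.272 × 28.01 = 119.7 g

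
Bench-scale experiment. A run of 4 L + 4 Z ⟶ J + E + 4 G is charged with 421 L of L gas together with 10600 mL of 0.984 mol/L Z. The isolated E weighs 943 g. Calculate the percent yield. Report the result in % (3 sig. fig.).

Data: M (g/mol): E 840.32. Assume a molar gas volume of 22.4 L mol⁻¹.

n(L) = 421.0 / 22.4 = 18.79 mol
n(Z) = 0.984 × 10600/1000 = 10.43 mol
n/ν for L = 18.79/4 = 4.698
n/ν for Z = 10.43/4 = 2.608
Smallest n/ν is Z → limiting reagent.
theoretical n(E) = (1/4) × 10.43 = 2.608 mol → 2192 g
% yield = 943 / 2192 × 100 = 43.02 %

43.0 %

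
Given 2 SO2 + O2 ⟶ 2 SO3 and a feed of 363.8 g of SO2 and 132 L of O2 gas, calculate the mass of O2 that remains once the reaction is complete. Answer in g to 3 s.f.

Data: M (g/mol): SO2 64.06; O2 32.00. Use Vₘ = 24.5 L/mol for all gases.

81.5 g

n(SO2) = 363.8 / 64.06 = 5.679 mol
n(O2) = 132.0 / 24.5 = 5.388 mol
n/ν for SO2 = 5.679/2 = 2.840
n/ν for O2 = 5.388/1 = 5.388
Smallest n/ν is SO2 → limiting reagent.
O2 consumed = (1/2) × 5.679 = 2.840 mol
O2 remaining = 5.388 − 2.840 = 2.548 mol
mass = 2.548 × 32.00 = 81.54 g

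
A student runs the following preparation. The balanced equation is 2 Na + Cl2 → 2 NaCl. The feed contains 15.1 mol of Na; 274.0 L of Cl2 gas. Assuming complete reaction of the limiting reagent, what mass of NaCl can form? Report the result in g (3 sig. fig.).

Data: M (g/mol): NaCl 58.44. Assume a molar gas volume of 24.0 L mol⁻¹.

882 g

n(Na) = 15.10 mol
n(Cl2) = 274.0 / 24.0 = 11.42 mol
n/ν → Na: 7.550, Cl2: 11.42; Na is limiting.
n(NaCl) = (2/2) × 15.10 = 15.10 mol
mass = 15.10 × 58.44 = 882.4 g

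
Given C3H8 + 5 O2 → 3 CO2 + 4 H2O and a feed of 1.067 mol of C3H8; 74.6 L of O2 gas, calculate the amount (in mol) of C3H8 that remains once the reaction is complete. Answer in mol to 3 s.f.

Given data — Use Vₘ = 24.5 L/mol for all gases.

n(C3H8) = 1.067 mol
n(O2) = 74.60 / 24.5 = 3.045 mol
n/ν → C3H8: 1.067, O2: 0.6090; O2 is limiting.
C3H8 consumed = (1/5) × 3.045 = 0.6090 mol
C3H8 remaining = 1.067 − 0.6090 = 0.4580 mol

0.458 mol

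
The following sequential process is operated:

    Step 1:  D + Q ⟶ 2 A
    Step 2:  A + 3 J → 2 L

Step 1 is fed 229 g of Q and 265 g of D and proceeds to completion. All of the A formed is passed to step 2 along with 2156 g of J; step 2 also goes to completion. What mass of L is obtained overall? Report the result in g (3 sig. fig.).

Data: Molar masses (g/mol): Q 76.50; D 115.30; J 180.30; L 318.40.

2540 g

Step 1:
n(Q) = 229.0 / 76.50 = 2.993 mol
n(D) = 265.0 / 115.30 = 2.298 mol
n/ν for Q = 2.993/1 = 2.993
n/ν for D = 2.298/1 = 2.298
Smallest n/ν is D → limiting reagent.
n(A) produced = (2/1) × 2.298 = 4.596 mol
Step 2:
n(A) available = 4.596 mol
n(J) = 2156 / 180.30 = 11.96 mol
n/ν for A = 4.596/1 = 4.596
n/ν for J = 11.96/3 = 3.987
Smallest n/ν is J → limiting reagent.
n(L) = (2/3) × 11.96 = 7.973 mol
mass = 7.973 × 318.40 = 2539 g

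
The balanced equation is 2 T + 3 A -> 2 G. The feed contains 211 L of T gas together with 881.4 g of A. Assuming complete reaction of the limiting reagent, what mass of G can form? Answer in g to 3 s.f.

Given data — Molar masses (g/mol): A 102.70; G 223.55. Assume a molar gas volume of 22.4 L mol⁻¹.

1280 g

n(T) = 211.0 / 22.4 = 9.420 mol
n(A) = 881.4 / 102.70 = 8.582 mol
n/ν for T = 9.420/2 = 4.710
n/ν for A = 8.582/3 = 2.861
Smallest n/ν is A → limiting reagent.
n(G) = (2/3) × 8.582 = 5.721 mol
mass = 5.721 × 223.55 = 1279 g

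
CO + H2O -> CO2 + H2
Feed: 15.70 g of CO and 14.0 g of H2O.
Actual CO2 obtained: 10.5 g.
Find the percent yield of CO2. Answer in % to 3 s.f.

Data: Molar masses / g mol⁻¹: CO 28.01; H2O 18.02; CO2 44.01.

42.6 %

n(CO) = 15.70 / 28.01 = 0.5605 mol
n(H2O) = 14.00 / 18.02 = 0.7769 mol
n/ν → CO: 0.5605, H2O: 0.7769; CO is limiting.
theoretical n(CO2) = (1/1) × 0.5605 = 0.5605 mol → 24.67 g
% yield = 10.5 / 24.67 × 100 = 42.56 %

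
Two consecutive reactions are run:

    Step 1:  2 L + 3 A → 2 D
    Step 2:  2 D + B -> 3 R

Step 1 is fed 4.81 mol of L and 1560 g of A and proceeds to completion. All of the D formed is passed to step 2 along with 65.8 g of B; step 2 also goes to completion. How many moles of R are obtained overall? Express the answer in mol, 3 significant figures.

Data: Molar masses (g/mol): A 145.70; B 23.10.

7.22 mol

Step 1:
n(L) = 4.810 mol
n(A) = 1560 / 145.70 = 10.71 mol
n/ν for L = 4.810/2 = 2.405
n/ν for A = 10.71/3 = 3.570
Smallest n/ν is L → limiting reagent.
n(D) produced = (2/2) × 4.810 = 4.810 mol
Step 2:
n(D) available = 4.810 mol
n(B) = 65.80 / 23.10 = 2.848 mol
n/ν for D = 4.810/2 = 2.405
n/ν for B = 2.848/1 = 2.848
Smallest n/ν is D → limiting reagent.
n(R) = (3/2) × 4.810 = 7.215 mol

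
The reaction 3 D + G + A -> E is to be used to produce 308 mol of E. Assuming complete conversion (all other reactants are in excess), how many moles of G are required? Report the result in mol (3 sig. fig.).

308 mol

n(E) = 308.0 mol
n(G) = (1/1) × 308.0 = 308.0 mol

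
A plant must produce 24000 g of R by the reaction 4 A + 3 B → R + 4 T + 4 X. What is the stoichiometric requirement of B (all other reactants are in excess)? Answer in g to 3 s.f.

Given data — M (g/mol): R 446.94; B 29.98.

n(R) = 24000 / 446.94 = 53.70 mol
n(B) = (3/1) × 53.70 = 161.1 mol
mass = 161.1 × 29.98 = 4830 g

4830 g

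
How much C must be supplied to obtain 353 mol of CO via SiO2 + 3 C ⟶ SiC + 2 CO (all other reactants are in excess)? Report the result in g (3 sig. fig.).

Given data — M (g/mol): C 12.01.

n(CO) = 353.0 mol
n(C) = (3/2) × 353.0 = 529.5 mol
mass = 529.5 × 12.01 = 6359 g

6360 g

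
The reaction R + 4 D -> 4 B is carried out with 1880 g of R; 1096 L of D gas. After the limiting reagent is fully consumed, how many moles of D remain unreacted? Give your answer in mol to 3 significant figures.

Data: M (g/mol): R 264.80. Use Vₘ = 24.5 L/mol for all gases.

16.3 mol

n(R) = 1880 / 264.80 = 7.100 mol
n(D) = 1096 / 24.5 = 44.73 mol
n/ν for R = 7.100/1 = 7.100
n/ν for D = 44.73/4 = 11.18
Smallest n/ν is R → limiting reagent.
D consumed = (4/1) × 7.100 = 28.40 mol
D remaining = 44.73 − 28.40 = 16.33 mol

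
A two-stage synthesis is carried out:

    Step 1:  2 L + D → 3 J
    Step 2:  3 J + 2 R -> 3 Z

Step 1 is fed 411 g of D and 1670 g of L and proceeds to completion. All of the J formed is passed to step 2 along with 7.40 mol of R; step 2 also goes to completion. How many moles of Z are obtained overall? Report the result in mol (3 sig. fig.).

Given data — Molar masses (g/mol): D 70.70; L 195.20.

Step 1:
n(D) = 411.0 / 70.70 = 5.813 mol
n(L) = 1670 / 195.20 = 8.555 mol
n/ν for D = 5.813/1 = 5.813
n/ν for L = 8.555/2 = 4.278
Smallest n/ν is L → limiting reagent.
n(J) produced = (3/2) × 8.555 = 12.83 mol
Step 2:
n(J) available = 12.83 mol
n(R) = 7.400 mol
n/ν for J = 12.83/3 = 4.277
n/ν for R = 7.400/2 = 3.700
Smallest n/ν is R → limiting reagent.
n(Z) = (3/2) × 7.400 = 11.10 mol

11.1 mol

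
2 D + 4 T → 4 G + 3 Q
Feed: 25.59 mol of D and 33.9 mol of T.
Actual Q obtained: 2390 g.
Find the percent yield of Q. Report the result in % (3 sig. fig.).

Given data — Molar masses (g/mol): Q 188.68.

49.8 %

n(D) = 25.59 mol
n(T) = 33.90 mol
n/ν for D = 25.59/2 = 12.80
n/ν for T = 33.90/4 = 8.475
Smallest n/ν is T → limiting reagent.
theoretical n(Q) = (3/4) × 33.90 = 25.43 mol → 4798 g
% yield = 2390 / 4798 × 100 = 49.81 %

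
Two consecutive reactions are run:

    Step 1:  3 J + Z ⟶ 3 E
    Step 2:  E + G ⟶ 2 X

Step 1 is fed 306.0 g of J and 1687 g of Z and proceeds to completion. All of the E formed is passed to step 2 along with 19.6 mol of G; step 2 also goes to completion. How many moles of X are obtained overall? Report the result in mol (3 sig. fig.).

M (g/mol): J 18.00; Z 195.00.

Step 1:
n(J) = 306.0 / 18.00 = 17.00 mol
n(Z) = 1687 / 195.00 = 8.651 mol
n/ν → J: 5.667, Z: 8.651; J is limiting.
n(E) produced = (3/3) × 17.00 = 17.00 mol
Step 2:
n(E) available = 17.00 mol
n(G) = 19.60 mol
n/ν → E: 17.00, G: 19.60; E is limiting.
n(X) = (2/1) × 17.00 = 34.00 mol

34.0 mol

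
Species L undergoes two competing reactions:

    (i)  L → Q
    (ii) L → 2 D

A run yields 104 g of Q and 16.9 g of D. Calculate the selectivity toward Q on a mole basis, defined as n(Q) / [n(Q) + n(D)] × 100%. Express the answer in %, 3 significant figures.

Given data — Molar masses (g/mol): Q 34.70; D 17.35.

75.5 %

n(Q) = 104 / 34.70 = 2.997 mol
n(D) = 16.9 / 17.35 = 0.9741 mol
selectivity = 2.997/(2.997+0.9741) × 100 = 75.47 %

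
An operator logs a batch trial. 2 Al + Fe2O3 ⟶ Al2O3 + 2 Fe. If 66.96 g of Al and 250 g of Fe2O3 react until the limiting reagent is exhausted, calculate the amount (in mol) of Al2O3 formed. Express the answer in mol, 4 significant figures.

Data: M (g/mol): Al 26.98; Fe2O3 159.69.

1.241 mol

n(Al) = 66.96 / 26.98 = 2.482 mol
n(Fe2O3) = 250.0 / 159.69 = 1.566 mol
n/ν for Al = 2.482/2 = 1.241
n/ν for Fe2O3 = 1.566/1 = 1.566
Smallest n/ν is Al → limiting reagent.
n(Al2O3) = (1/2) × 2.482 = 1.241 mol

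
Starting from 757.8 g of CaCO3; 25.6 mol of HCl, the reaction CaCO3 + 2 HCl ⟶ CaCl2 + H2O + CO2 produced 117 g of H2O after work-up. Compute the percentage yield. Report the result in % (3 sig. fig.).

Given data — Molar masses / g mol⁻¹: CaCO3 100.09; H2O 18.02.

n(CaCO3) = 757.8 / 100.09 = 7.571 mol
n(HCl) = 25.60 mol
n/ν for CaCO3 = 7.571/1 = 7.571
n/ν for HCl = 25.60/2 = 12.80
Smallest n/ν is CaCO3 → limiting reagent.
theoretical n(H2O) = (1/1) × 7.571 = 7.571 mol → 136.4 g
% yield = 117 / 136.4 × 100 = 85.78 %

85.8 %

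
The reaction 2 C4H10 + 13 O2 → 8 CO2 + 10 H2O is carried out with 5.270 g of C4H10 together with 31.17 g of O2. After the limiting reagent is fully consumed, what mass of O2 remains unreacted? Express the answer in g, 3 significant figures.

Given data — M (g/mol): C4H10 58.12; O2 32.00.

n(C4H10) = 5.270 / 58.12 = 0.09067 mol
n(O2) = 31.17 / 32.00 = 0.9741 mol
n/ν for C4H10 = 0.09067/2 = 0.04534
n/ν for O2 = 0.9741/13 = 0.07493
Smallest n/ν is C4H10 → limiting reagent.
O2 consumed = (13/2) × 0.09067 = 0.5894 mol
O2 remaining = 0.9741 − 0.5894 = 0.3847 mol
mass = 0.3847 × 32.00 = 12.31 g

12.3 g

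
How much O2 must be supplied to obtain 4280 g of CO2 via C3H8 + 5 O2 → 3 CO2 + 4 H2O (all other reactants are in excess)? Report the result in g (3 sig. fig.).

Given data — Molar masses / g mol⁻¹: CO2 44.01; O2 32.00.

5190 g

n(CO2) = 4280 / 44.01 = 97.25 mol
n(O2) = (5/3) × 97.25 = 162.1 mol
mass = 162.1 × 32.00 = 5187 g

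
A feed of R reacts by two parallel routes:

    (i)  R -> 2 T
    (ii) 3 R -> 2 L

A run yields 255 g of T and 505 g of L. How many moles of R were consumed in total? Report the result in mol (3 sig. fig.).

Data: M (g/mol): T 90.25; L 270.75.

4.21 mol

n(T) = 255 / 90.25 = 2.825 mol
n(L) = 505 / 270.75 = 1.865 mol
n(R) via (i) = (1/2)×2.825 = 1.413 mol
n(R) via (ii) = (3/2)×1.865 = 2.798 mol
total n(R) = 1.413 + 2.798 = 4.211 mol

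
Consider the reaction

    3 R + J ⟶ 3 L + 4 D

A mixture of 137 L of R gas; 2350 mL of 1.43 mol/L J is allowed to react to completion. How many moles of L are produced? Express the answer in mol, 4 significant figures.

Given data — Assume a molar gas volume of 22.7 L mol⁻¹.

6.035 mol

n(R) = 137.0 / 22.7 = 6.035 mol
n(J) = 1.43 × 2350/1000 = 3.361 mol
n/ν → R: 2.012, J: 3.361; R is limiting.
n(L) = (3/3) × 6.035 = 6.035 mol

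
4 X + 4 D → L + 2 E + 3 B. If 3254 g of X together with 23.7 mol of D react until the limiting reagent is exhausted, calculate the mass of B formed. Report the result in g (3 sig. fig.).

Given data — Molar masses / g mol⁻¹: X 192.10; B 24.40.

n(X) = 3254 / 192.10 = 16.94 mol
n(D) = 23.70 mol
n/ν → X: 4.235, D: 5.925; X is limiting.
n(B) = (3/4) × 16.94 = 12.71 mol
mass = 12.71 × 24.40 = 310.1 g

310 g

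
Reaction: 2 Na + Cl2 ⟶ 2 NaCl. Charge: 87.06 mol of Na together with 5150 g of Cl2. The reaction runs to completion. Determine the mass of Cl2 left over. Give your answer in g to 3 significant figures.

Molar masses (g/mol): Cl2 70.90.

2060 g

n(Na) = 87.06 mol
n(Cl2) = 5150 / 70.90 = 72.64 mol
n/ν → Na: 43.53, Cl2: 72.64; Na is limiting.
Cl2 consumed = (1/2) × 87.06 = 43.53 mol
Cl2 remaining = 72.64 − 43.53 = 29.11 mol
mass = 29.11 × 70.90 = 2064 g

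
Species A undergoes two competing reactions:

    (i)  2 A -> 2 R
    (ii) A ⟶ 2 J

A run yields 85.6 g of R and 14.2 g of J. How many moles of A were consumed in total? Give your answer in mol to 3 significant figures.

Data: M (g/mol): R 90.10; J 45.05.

n(R) = 85.6 / 90.10 = 0.9501 mol
n(J) = 14.2 / 45.05 = 0.3152 mol
n(A) via (i) = (2/2)×0.9501 = 0.9501 mol
n(A) via (ii) = (1/2)×0.3152 = 0.1576 mol
total n(A) = 0.9501 + 0.1576 = 1.108 mol

1.11 mol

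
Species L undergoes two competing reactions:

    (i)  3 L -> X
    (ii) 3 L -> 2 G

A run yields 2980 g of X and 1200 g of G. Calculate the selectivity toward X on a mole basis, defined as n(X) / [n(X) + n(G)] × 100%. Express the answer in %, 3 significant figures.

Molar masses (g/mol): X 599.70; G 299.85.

n(X) = 2980 / 599.70 = 4.969 mol
n(G) = 1200 / 299.85 = 4.002 mol
selectivity = 4.969/(4.969+4.002) × 100 = 55.39 %

55.4 %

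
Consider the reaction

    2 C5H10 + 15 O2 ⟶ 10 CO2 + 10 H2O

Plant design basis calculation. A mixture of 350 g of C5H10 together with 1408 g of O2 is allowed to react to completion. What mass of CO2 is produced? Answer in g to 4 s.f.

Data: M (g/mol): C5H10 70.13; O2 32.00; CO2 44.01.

n(C5H10) = 350.0 / 70.13 = 4.991 mol
n(O2) = 1408 / 32.00 = 44.00 mol
n/ν for C5H10 = 4.991/2 = 2.496
n/ν for O2 = 44.00/15 = 2.933
Smallest n/ν is C5H10 → limiting reagent.
n(CO2) = (10/2) × 4.991 = 24.96 mol
mass = 24.96 × 44.01 = 1098 g

1098 g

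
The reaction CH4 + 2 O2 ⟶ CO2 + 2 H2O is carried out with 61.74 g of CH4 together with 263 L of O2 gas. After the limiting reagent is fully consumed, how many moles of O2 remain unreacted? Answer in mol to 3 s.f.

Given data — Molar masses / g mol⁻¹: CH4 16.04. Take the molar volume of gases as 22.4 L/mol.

n(CH4) = 61.74 / 16.04 = 3.849 mol
n(O2) = 263.0 / 22.4 = 11.74 mol
n/ν for CH4 = 3.849/1 = 3.849
n/ν for O2 = 11.74/2 = 5.870
Smallest n/ν is CH4 → limiting reagent.
O2 consumed = (2/1) × 3.849 = 7.698 mol
O2 remaining = 11.74 − 7.698 = 4.042 mol

4.04 mol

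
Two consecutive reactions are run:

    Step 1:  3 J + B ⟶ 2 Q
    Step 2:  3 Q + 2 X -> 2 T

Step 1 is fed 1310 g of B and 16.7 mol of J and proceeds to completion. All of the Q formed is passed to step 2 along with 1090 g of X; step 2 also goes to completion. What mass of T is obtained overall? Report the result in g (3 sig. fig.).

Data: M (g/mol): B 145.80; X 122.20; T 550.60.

Step 1:
n(B) = 1310 / 145.80 = 8.985 mol
n(J) = 16.70 mol
n/ν for B = 8.985/1 = 8.985
n/ν for J = 16.70/3 = 5.567
Smallest n/ν is J → limiting reagent.
n(Q) produced = (2/3) × 16.70 = 11.13 mol
Step 2:
n(Q) available = 11.13 mol
n(X) = 1090 / 122.20 = 8.920 mol
n/ν for Q = 11.13/3 = 3.710
n/ν for X = 8.920/2 = 4.460
Smallest n/ν is Q → limiting reagent.
n(T) = (2/3) × 11.13 = 7.420 mol
mass = 7.420 × 550.60 = 4085 g

4090 g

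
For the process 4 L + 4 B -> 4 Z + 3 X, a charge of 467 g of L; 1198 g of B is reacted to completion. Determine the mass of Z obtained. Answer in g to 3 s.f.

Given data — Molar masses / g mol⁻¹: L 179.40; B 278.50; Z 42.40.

110 g

n(L) = 467.0 / 179.40 = 2.603 mol
n(B) = 1198 / 278.50 = 4.302 mol
n/ν for L = 2.603/4 = 0.6508
n/ν for B = 4.302/4 = 1.076
Smallest n/ν is L → limiting reagent.
n(Z) = (4/4) × 2.603 = 2.603 mol
mass = 2.603 × 42.40 = 110.4 g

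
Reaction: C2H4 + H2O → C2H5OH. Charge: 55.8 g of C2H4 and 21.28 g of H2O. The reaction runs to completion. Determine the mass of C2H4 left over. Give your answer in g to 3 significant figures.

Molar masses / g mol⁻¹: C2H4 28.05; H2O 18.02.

n(C2H4) = 55.80 / 28.05 = 1.989 mol
n(H2O) = 21.28 / 18.02 = 1.181 mol
n/ν for C2H4 = 1.989/1 = 1.989
n/ν for H2O = 1.181/1 = 1.181
Smallest n/ν is H2O → limiting reagent.
C2H4 consumed = (1/1) × 1.181 = 1.181 mol
C2H4 remaining = 1.989 − 1.181 = 0.8080 mol
mass = 0.8080 × 28.05 = 22.66 g

22.7 g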